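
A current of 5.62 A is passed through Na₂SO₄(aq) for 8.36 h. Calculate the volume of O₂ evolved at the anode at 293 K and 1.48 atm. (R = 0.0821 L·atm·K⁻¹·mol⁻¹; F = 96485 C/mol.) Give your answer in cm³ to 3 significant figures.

Q = It = 5.62 × 30096 = 1.691×10^5 C
n(e⁻) = 1.691×10^5 / 96485 = 1.753 mol
2H₂O → O₂ + 4H⁺ + 4e⁻, so n(O₂) = 1.753 / 4 = 0.4383 mol
V = nRT/P = 0.4383 × 0.0821 × 293 / 1.48 = 7.124 L
= 7120 cm³

7120 cm³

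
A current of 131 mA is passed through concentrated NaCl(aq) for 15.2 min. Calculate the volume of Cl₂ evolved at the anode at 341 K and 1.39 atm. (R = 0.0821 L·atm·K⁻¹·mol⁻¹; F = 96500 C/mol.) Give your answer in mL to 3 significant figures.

12.5 mL

Q = It = 0.131 × 912 = 119.5 C
n(e⁻) = Q/F = 119.5/96500 = 0.001238 mol
2Cl⁻ → Cl₂ + 2e⁻, so n(Cl₂) = 0.001238 / 2 = 6.190×10^-4 mol
V = nRT/P = 6.190×10^-4 × 0.0821 × 341 / 1.39 = 0.01247 L
= 12.5 mL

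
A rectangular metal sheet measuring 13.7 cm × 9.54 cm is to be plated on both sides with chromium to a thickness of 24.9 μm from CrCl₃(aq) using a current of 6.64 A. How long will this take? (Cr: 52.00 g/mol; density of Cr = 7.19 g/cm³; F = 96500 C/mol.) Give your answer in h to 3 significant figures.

1.09 h

Plated area = 2 × 13.7 × 9.54 = 261.4 cm²
Volume = 261.4 × 24.9×10⁻⁴ cm = 0.6509 cm³
m(Cr) = 0.6509 × 7.19 = 4.680 g
n(Cr) = 4.680 / 52.00 = 0.09000 mol; n(e⁻) = 3 × 0.09000 = 0.2700 mol
Q = 0.2700 × 96500 = 26060 C
t = 26060 / 6.64 = 3925 s = 1.09 h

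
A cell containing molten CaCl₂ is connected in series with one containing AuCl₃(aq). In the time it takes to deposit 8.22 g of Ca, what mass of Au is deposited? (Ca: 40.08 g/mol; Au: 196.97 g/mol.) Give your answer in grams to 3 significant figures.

n(Ca) = 8.22 / 40.08 = 0.2051 mol
Ca²⁺ + 2e⁻ → Ca, so n(e⁻) = 2 × 0.2051 = 0.4102 mol
Same current for the same time ⇒ same n(e⁻) = 0.4102 mol in both cells.
Au³⁺ + 3e⁻ → Au, so n(Au) = 0.4102 / 3 = 0.1367 mol
m(Au) = 0.1367 × 196.97 = 26.9 g

26.9 g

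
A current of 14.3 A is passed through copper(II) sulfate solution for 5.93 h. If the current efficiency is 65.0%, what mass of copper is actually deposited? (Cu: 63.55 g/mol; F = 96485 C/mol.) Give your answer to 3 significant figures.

Q = 14.3 × 21348 = 3.053×10^5 C
n(e⁻) = 3.053×10^5 / 96485 = 3.164 mol
Cu²⁺ + 2e⁻ → Cu, so theoretical m(Cu) = 1.582 × 63.55 = 100.5 g
Actual mass = 65.0% × 100.5 = 65.3 g

65.3 g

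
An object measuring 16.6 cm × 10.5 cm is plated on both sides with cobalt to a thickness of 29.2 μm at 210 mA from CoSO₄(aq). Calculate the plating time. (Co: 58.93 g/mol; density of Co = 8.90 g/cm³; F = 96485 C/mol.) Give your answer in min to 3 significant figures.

2350 min

Plated area = 2 × 16.6 × 10.5 = 348.6 cm²
Volume = 348.6 × 29.2×10⁻⁴ cm = 1.018 cm³
m(Co) = 1.018 × 8.90 = 9.060 g
n(Co) = 9.060 / 58.93 = 0.1537 mol; n(e⁻) = 2 × 0.1537 = 0.3074 mol
Q = 0.3074 × 96485 = 29660 C
t = 29660 / 0.210 = 1.412×10^5 s = 2350 min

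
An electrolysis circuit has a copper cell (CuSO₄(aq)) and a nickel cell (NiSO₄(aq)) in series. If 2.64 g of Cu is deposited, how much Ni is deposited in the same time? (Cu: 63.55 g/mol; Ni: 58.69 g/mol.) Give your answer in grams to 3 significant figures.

2.44 g

n(Cu) = 2.64 / 63.55 = 0.04154 mol
Cu²⁺ + 2e⁻ → Cu, so n(e⁻) = 2 × 0.04154 = 0.08308 mol
Same current for the same time ⇒ same n(e⁻) = 0.08308 mol in both cells.
Ni²⁺ + 2e⁻ → Ni, so n(Ni) = 0.08308 / 2 = 0.04154 mol
m(Ni) = 0.04154 × 58.69 = 2.44 g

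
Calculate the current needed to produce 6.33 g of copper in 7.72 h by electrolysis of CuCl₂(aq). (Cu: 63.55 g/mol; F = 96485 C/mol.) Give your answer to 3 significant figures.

0.692 A

n(Cu) = 6.33 / 63.55 = 0.09961 mol
Cu²⁺ + 2e⁻ → Cu, so n(e⁻) = 2 × 0.09961 = 0.1992 mol
Q = 0.1992 × 96485 = 19220 C
I = Q / t = 19220 / 27792 s = 0.692 A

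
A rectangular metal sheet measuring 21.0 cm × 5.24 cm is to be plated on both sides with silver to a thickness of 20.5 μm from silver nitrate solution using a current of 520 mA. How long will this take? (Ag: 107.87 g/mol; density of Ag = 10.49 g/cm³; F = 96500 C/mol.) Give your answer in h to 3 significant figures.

Plated area = 2 × 21.0 × 5.24 = 220.1 cm²
Volume = 220.1 × 20.5×10⁻⁴ cm = 0.4512 cm³
m(Ag) = 0.4512 × 10.49 = 4.733 g
n(Ag) = 4.733 / 107.87 = 0.04388 mol; n(e⁻) = 0.04388 mol
Q = 0.04388 × 96500 = 4234 C
t = 4234 / 0.520 = 8142 s = 2.26 h

2.26 h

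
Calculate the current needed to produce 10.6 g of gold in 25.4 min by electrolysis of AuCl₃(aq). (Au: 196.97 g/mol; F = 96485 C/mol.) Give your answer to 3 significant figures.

n(Au) = 10.6 / 196.97 = 0.05382 mol
Au³⁺ + 3e⁻ → Au, so n(e⁻) = 3 × 0.05382 = 0.1615 mol
Q = 0.1615 × 96485 = 15580 C
I = Q / t = 15580 / 1524 s = 10.2 A

10.2 A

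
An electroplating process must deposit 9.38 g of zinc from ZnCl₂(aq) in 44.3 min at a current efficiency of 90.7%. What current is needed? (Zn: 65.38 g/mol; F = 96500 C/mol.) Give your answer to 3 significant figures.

n(Zn) = 9.38 / 65.38 = 0.1435 mol
Zn²⁺ + 2e⁻ → Zn, so n(e⁻) = 2 × 0.1435 = 0.2870 mol
Q = 0.2870 × 96500 / 0.907 = 30540 C
I = Q / t = 30540 / 2658 s = 11.5 A

11.5 A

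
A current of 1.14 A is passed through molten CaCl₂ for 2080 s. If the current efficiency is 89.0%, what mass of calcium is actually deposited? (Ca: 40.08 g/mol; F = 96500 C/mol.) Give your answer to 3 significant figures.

0.438 g

Q = 1.14 × 2080 = 2371 C
n(e⁻) = 2371 / 96500 = 0.02457 mol
Ca²⁺ + 2e⁻ → Ca, so theoretical m(Ca) = 0.01229 × 40.08 = 0.4926 g
Actual mass = 89.0% × 0.4926 = 0.438 g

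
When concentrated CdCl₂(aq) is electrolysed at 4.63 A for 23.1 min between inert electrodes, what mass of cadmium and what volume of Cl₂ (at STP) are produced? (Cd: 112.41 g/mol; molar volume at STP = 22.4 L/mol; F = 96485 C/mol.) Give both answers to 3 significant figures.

Q = 4.63 × 1386 = 6417 C; n(e⁻) = 6417 / 96485 = 0.06651 mol
Cathode: Cd²⁺ + 2e⁻ → Cd → n(Cd) = 0.06651/2 = 0.03326 mol → 3.74 g
Anode: 2Cl⁻ → Cl₂ + 2e⁻ → n(Cl₂) = 0.06651/2 = 0.03326 mol → 0.745 L

3.74 g Cd; 0.745 L Cl₂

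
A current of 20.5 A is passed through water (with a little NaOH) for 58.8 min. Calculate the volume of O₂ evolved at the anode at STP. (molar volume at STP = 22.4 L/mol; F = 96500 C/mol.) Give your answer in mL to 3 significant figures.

4200 mL

Q = It = 20.5 × 3528 = 72320 C
Moles of electrons = 72320 / 96500 = 0.7494 mol
2H₂O → O₂ + 4H⁺ + 4e⁻, so n(O₂) = 0.7494 / 4 = 0.1874 mol
V = 0.1874 × 22.4 = 4.198 L
= 4200 mL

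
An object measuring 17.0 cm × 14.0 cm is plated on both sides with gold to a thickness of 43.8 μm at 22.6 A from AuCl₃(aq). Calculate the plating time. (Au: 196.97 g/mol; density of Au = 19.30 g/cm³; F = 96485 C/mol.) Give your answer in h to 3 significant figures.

Plated area = 2 × 17.0 × 14.0 = 476.0 cm²
Volume = 476.0 × 43.8×10⁻⁴ cm = 2.085 cm³
m(Au) = 2.085 × 19.30 = 40.24 g
n(Au) = 40.24 / 196.97 = 0.2043 mol; n(e⁻) = 3 × 0.2043 = 0.6129 mol
Q = 0.6129 × 96485 = 59140 C
t = 59140 / 22.6 = 2617 s = 0.727 h

0.727 h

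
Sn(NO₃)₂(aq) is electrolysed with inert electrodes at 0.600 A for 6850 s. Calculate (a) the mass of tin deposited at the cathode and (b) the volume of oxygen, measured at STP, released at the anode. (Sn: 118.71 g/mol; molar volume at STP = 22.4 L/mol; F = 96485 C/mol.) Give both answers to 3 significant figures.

Q = 0.600 × 6850 = 4110 C; n(e⁻) = 4110 / 96485 = 0.04260 mol
Cathode: Sn²⁺ + 2e⁻ → Sn → n(Sn) = 0.04260/2 = 0.02130 mol → 2.53 g
Anode: 2H₂O → O₂ + 4H⁺ + 4e⁻ → n(O₂) = 0.04260/4 = 0.01065 mol → 0.239 L

2.53 g Sn; 0.239 L O₂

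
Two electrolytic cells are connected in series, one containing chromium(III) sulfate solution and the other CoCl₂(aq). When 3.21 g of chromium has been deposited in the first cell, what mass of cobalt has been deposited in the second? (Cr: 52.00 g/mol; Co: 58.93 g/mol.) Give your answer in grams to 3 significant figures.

5.46 g

n(Cr) = 3.21 / 52.00 = 0.06173 mol
Cr³⁺ + 3e⁻ → Cr, so n(e⁻) = 3 × 0.06173 = 0.1852 mol
In series, the same 0.1852 mol of electrons flows through the second cell.
Co²⁺ + 2e⁻ → Co, so n(Co) = 0.1852 / 2 = 0.09260 mol
m(Co) = 0.09260 × 58.93 = 5.46 g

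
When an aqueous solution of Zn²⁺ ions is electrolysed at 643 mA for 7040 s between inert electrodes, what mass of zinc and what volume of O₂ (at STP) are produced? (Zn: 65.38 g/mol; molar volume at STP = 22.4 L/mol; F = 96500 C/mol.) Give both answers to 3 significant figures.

Q = 0.643 × 7040 = 4527 C; n(e⁻) = 4527 / 96500 = 0.04691 mol
Cathode: Zn²⁺ + 2e⁻ → Zn → n(Zn) = 0.04691/2 = 0.02346 mol → 1.53 g
Anode: 2H₂O → O₂ + 4H⁺ + 4e⁻ → n(O₂) = 0.04691/4 = 0.01173 mol → 0.263 L

1.53 g Zn; 0.263 L O₂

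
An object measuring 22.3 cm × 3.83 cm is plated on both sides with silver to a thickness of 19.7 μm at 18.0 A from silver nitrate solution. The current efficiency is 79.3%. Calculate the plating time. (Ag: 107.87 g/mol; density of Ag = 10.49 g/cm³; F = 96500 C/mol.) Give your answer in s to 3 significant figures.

221 s

Plated area = 2 × 22.3 × 3.83 = 170.8 cm²
Volume = 170.8 × 19.7×10⁻⁴ cm = 0.3365 cm³
m(Ag) = 0.3365 × 10.49 = 3.530 g
n(Ag) = 3.530 / 107.87 = 0.03272 mol; n(e⁻) = 0.03272 mol
Q = 0.03272 × 96500 / 0.793 = 3982 C
t = 3982 / 18.0 = 221.2 s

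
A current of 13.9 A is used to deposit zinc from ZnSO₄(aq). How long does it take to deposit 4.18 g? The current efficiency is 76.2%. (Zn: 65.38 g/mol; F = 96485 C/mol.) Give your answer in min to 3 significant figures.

19.4 min

n(Zn) = 4.18 / 65.38 = 0.06393 mol
Zn²⁺ + 2e⁻ → Zn, so n(e⁻) = 2 × 0.06393 = 0.1279 mol
Q = 0.1279 × 96485 / 0.762 = 16190 C
t = Q / I = 16190 / 13.9 = 1165 s = 19.4 min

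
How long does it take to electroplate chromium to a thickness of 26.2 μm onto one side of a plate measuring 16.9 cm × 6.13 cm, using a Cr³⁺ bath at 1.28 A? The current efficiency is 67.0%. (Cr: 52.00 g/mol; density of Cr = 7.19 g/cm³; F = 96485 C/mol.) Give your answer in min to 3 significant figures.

Plated area = 16.9 × 6.13 = 103.6 cm²
Volume = 103.6 × 26.2×10⁻⁴ cm = 0.2714 cm³
m(Cr) = 0.2714 × 7.19 = 1.951 g
n(Cr) = 1.951 / 52.00 = 0.03752 mol; n(e⁻) = 3 × 0.03752 = 0.1126 mol
Q = 0.1126 × 96485 / 0.670 = 16220 C
t = 16220 / 1.28 = 12670 s = 211 min

211 min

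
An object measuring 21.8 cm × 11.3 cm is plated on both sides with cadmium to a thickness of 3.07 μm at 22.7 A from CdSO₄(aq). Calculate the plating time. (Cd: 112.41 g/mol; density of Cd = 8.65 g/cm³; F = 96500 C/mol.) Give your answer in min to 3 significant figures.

1.65 min

Plated area = 2 × 21.8 × 11.3 = 492.7 cm²
Volume = 492.7 × 3.07×10⁻⁴ cm = 0.1513 cm³
m(Cd) = 0.1513 × 8.65 = 1.309 g
n(Cd) = 1.309 / 112.41 = 0.01164 mol; n(e⁻) = 2 × 0.01164 = 0.02328 mol
Q = 0.02328 × 96500 = 2247 C
t = 2247 / 22.7 = 98.99 s = 1.65 min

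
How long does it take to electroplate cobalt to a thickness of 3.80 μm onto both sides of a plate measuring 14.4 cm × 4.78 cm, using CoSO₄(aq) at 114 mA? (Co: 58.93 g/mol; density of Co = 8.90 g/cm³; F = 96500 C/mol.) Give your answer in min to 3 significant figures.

Plated area = 2 × 14.4 × 4.78 = 137.7 cm²
Volume = 137.7 × 3.80×10⁻⁴ cm = 0.05233 cm³
m(Co) = 0.05233 × 8.90 = 0.4657 g
n(Co) = 0.4657 / 58.93 = 0.007903 mol; n(e⁻) = 2 × 0.007903 = 0.01581 mol
Q = 0.01581 × 96500 = 1526 C
t = 1526 / 0.114 = 13390 s = 223 min

223 min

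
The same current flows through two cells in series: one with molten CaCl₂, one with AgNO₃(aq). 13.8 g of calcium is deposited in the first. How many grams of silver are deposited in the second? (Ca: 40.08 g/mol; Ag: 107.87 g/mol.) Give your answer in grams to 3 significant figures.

74.3 g

n(Ca) = 13.8 / 40.08 = 0.3443 mol
Ca²⁺ + 2e⁻ → Ca, so n(e⁻) = 2 × 0.3443 = 0.6886 mol
The cells are in series, so the same charge (and hence the same n(e⁻) = 0.6886 mol) passes through both.
Ag⁺ + e⁻ → Ag, so n(Ag) = 0.6886 mol
m(Ag) = 0.6886 × 107.87 = 74.3 g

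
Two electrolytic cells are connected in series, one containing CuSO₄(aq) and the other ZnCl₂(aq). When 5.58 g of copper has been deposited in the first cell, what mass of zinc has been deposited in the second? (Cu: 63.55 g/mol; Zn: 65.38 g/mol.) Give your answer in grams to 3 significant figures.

n(Cu) = 5.58 / 63.55 = 0.08780 mol
Cu²⁺ + 2e⁻ → Cu, so n(e⁻) = 2 × 0.08780 = 0.1756 mol
The cells are in series, so the same charge (and hence the same n(e⁻) = 0.1756 mol) passes through both.
Zn²⁺ + 2e⁻ → Zn, so n(Zn) = 0.1756 / 2 = 0.08780 mol
m(Zn) = 0.08780 × 65.38 = 5.74 g

5.74 g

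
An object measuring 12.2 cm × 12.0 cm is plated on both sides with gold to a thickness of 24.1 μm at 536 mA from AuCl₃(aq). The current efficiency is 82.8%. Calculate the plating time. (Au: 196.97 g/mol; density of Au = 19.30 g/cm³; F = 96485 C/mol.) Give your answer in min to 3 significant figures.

Plated area = 2 × 12.2 × 12.0 = 292.8 cm²
Volume = 292.8 × 24.1×10⁻⁴ cm = 0.7056 cm³
m(Au) = 0.7056 × 19.30 = 13.62 g
n(Au) = 13.62 / 196.97 = 0.06915 mol; n(e⁻) = 3 × 0.06915 = 0.2075 mol
Q = 0.2075 × 96485 / 0.828 = 24180 C
t = 24180 / 0.536 = 45110 s = 752 min

752 min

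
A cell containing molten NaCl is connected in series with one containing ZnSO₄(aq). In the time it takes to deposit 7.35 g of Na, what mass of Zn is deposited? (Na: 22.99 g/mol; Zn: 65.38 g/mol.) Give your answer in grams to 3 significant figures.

n(Na) = 7.35 / 22.99 = 0.3197 mol
Na⁺ + e⁻ → Na, so n(e⁻) = 0.3197 mol
Same current for the same time ⇒ same n(e⁻) = 0.3197 mol in both cells.
Zn²⁺ + 2e⁻ → Zn, so n(Zn) = 0.3197 / 2 = 0.1599 mol
m(Zn) = 0.1599 × 65.38 = 10.5 g

10.5 g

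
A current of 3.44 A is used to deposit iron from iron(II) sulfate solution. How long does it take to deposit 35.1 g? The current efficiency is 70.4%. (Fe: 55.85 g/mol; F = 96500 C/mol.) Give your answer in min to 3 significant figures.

n(Fe) = 35.1 / 55.85 = 0.6285 mol
Fe²⁺ + 2e⁻ → Fe, so n(e⁻) = 2 × 0.6285 = 1.257 mol
Q = 1.257 × 96500 / 0.704 = 1.723×10^5 C
t = Q / I = 1.723×10^5 / 3.44 = 50090 s = 835 min

835 min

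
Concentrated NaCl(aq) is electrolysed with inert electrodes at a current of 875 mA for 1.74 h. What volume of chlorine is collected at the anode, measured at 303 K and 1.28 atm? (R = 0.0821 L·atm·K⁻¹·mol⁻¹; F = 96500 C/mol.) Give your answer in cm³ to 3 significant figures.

552 cm³

Q = 0.875 A × 6264 s = 5481 C
n(e⁻) = Q/F = 5481/96500 = 0.05680 mol
2Cl⁻ → Cl₂ + 2e⁻, so n(Cl₂) = 0.05680 / 2 = 0.02840 mol
V = nRT/P = 0.02840 × 0.0821 × 303 / 1.28 = 0.5519 L
= 552 cm³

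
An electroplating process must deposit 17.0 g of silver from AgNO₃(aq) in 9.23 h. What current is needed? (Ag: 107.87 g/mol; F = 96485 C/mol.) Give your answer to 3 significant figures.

n(Ag) = 17.0 / 107.87 = 0.1576 mol
Ag⁺ + e⁻ → Ag, so n(e⁻) = 0.1576 mol
Q = 0.1576 × 96485 = 15210 C
I = Q / t = 15210 / 33228 s = 0.458 A

0.458 A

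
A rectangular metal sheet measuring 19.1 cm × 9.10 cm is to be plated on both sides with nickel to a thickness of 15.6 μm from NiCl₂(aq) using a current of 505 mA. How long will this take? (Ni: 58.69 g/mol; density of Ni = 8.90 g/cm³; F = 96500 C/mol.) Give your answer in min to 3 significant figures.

524 min

Plated area = 2 × 19.1 × 9.10 = 347.6 cm²
Volume = 347.6 × 15.6×10⁻⁴ cm = 0.5423 cm³
m(Ni) = 0.5423 × 8.90 = 4.826 g
n(Ni) = 4.826 / 58.69 = 0.08223 mol; n(e⁻) = 2 × 0.08223 = 0.1645 mol
Q = 0.1645 × 96500 = 15870 C
t = 15870 / 0.505 = 31430 s = 524 min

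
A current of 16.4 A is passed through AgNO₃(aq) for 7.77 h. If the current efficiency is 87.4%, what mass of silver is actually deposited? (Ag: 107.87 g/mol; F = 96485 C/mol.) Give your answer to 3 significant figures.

Q = 16.4 × 27972 = 4.587×10^5 C
n(e⁻) = 4.587×10^5 / 96485 = 4.754 mol
Ag⁺ + e⁻ → Ag, so theoretical m(Ag) = 4.754 × 107.87 = 512.8 g
Actual mass = 87.4% × 512.8 = 448 g

448 g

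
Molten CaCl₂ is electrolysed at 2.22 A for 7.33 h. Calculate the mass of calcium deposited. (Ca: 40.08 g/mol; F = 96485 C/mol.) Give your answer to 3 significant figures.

Charge passed = 2.22 × 26388 = 58580 C
n(e⁻) = Q/F = 58580/96485 = 0.6071 mol
Ca²⁺ + 2e⁻ → Ca, so n(Ca) = 0.6071 / 2 = 0.3036 mol
m = 0.3036 × 40.08 = 12.2 g

12.2 g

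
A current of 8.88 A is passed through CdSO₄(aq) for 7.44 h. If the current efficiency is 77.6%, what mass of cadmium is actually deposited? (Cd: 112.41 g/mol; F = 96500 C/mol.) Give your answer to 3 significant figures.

Q = 8.88 × 26784 = 2.378×10^5 C
n(e⁻) = 2.378×10^5 / 96500 = 2.464 mol
Cd²⁺ + 2e⁻ → Cd, so theoretical m(Cd) = 1.232 × 112.41 = 138.5 g
Actual mass = 77.6% × 138.5 = 107 g

107 g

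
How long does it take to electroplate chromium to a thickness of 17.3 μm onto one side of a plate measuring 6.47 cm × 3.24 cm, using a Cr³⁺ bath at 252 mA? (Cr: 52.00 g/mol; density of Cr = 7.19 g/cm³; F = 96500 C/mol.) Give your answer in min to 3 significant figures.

Plated area = 6.47 × 3.24 = 20.96 cm²
Volume = 20.96 × 17.3×10⁻⁴ cm = 0.03626 cm³
m(Cr) = 0.03626 × 7.19 = 0.2607 g
n(Cr) = 0.2607 / 52.00 = 0.005013 mol; n(e⁻) = 3 × 0.005013 = 0.01504 mol
Q = 0.01504 × 96500 = 1451 C
t = 1451 / 0.252 = 5758 s = 96.0 min

96.0 min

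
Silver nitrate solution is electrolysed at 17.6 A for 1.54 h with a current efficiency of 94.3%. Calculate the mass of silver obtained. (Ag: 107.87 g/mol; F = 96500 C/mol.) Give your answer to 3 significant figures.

103 g

Q = 17.6 × 5544 = 97570 C
n(e⁻) = 97570 / 96500 = 1.011 mol
Ag⁺ + e⁻ → Ag, so theoretical m(Ag) = 1.011 × 107.87 = 109.1 g
Actual mass = 94.3% × 109.1 = 103 g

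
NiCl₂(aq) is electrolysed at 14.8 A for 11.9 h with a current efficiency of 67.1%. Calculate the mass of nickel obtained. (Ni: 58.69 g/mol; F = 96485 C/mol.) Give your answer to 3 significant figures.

Q = 14.8 × 42840 = 6.340×10^5 C
n(e⁻) = 6.340×10^5 / 96485 = 6.571 mol
Ni²⁺ + 2e⁻ → Ni, so theoretical m(Ni) = 3.286 × 58.69 = 192.9 g
Actual mass = 67.1% × 192.9 = 129 g

129 g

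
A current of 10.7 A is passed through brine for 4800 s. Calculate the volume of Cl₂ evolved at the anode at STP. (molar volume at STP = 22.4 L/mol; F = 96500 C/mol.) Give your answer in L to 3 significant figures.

5.96 L

Q = 10.7 A × 4800 s = 51360 C
n(e⁻) = Q/F = 51360/96500 = 0.5322 mol
2Cl⁻ → Cl₂ + 2e⁻, so n(Cl₂) = 0.5322 / 2 = 0.2661 mol
V = 0.2661 × 22.4 = 5.961 L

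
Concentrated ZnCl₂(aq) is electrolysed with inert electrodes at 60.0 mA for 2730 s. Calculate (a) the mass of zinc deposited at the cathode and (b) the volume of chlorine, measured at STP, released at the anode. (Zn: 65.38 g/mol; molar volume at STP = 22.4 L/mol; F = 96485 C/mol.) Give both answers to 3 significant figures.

0.0555 g Zn; 0.0190 L Cl₂

Q = 0.0600 × 2730 = 163.8 C; n(e⁻) = 163.8 / 96485 = 0.001698 mol
Cathode: Zn²⁺ + 2e⁻ → Zn → n(Zn) = 0.001698/2 = 8.490×10^-4 mol → 0.0555 g
Anode: 2Cl⁻ → Cl₂ + 2e⁻ → n(Cl₂) = 0.001698/2 = 8.490×10^-4 mol → 0.0190 L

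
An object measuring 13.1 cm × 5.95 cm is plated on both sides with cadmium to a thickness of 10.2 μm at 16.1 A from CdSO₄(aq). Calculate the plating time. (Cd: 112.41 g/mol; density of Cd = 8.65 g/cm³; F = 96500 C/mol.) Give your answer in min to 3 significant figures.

2.44 min

Plated area = 2 × 13.1 × 5.95 = 155.9 cm²
Volume = 155.9 × 10.2×10⁻⁴ cm = 0.1590 cm³
m(Cd) = 0.1590 × 8.65 = 1.375 g
n(Cd) = 1.375 / 112.41 = 0.01223 mol; n(e⁻) = 2 × 0.01223 = 0.02446 mol
Q = 0.02446 × 96500 = 2360 C
t = 2360 / 16.1 = 146.6 s = 2.44 min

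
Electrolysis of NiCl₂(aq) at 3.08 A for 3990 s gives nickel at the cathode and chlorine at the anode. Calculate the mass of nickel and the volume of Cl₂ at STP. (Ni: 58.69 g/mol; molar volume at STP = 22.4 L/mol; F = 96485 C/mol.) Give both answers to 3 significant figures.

3.74 g Ni; 1.43 L Cl₂

Q = 3.08 × 3990 = 12290 C; n(e⁻) = 12290 / 96485 = 0.1274 mol
Cathode: Ni²⁺ + 2e⁻ → Ni → n(Ni) = 0.1274/2 = 0.06370 mol → 3.74 g
Anode: 2Cl⁻ → Cl₂ + 2e⁻ → n(Cl₂) = 0.1274/2 = 0.06370 mol → 1.43 L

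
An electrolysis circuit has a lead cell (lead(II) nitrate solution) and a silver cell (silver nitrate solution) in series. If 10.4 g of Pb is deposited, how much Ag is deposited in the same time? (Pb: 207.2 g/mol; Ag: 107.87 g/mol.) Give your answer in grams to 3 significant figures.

10.8 g

n(Pb) = 10.4 / 207.2 = 0.05019 mol
Pb²⁺ + 2e⁻ → Pb, so n(e⁻) = 2 × 0.05019 = 0.1004 mol
Since the cells are in series, n(e⁻) in the Ag cell is also 0.1004 mol.
Ag⁺ + e⁻ → Ag, so n(Ag) = 0.1004 mol
m(Ag) = 0.1004 × 107.87 = 10.8 g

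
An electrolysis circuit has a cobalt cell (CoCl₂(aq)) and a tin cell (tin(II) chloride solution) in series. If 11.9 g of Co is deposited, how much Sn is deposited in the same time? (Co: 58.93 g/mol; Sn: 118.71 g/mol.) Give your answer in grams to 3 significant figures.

n(Co) = 11.9 / 58.93 = 0.2019 mol
Co²⁺ + 2e⁻ → Co, so n(e⁻) = 2 × 0.2019 = 0.4038 mol
In series, the same 0.4038 mol of electrons flows through the second cell.
Sn²⁺ + 2e⁻ → Sn, so n(Sn) = 0.4038 / 2 = 0.2019 mol
m(Sn) = 0.2019 × 118.71 = 24.0 g

24.0 g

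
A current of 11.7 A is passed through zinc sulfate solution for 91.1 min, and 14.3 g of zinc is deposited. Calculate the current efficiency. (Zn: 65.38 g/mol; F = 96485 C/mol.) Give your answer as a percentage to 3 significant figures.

66.0%

Q = 11.7 × 5466 = 63950 C
n(e⁻) = 63950 / 96485 = 0.6628 mol
Zn²⁺ + 2e⁻ → Zn, so theoretical n(Zn) = 0.3314 mol → 21.67 g
Efficiency = 14.3 / 21.67 = 0.6599 = 66.0%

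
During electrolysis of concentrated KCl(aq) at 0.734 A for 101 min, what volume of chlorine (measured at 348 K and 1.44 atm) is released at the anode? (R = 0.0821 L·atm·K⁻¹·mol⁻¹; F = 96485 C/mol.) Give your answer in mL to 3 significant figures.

Q = 0.734 A × 6060 s = 4448 C
n(e⁻) = 4448 / 96485 = 0.04610 mol
2Cl⁻ → Cl₂ + 2e⁻, so n(Cl₂) = 0.04610 / 2 = 0.02305 mol
V = nRT/P = 0.02305 × 0.0821 × 348 / 1.44 = 0.4573 L
= 457 mL

457 mL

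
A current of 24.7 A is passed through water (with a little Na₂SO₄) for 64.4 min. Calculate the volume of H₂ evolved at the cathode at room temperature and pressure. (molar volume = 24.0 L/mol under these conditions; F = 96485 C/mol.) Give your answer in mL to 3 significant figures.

Q = 24.7 A × 3864 s = 95440 C
n(e⁻) = 95440 / 96485 = 0.9892 mol
2H⁺ + 2e⁻ → H₂, so n(H₂) = 0.9892 / 2 = 0.4946 mol
V = 0.4946 × 24.0 = 11.87 L
= 11900 mL

11900 mL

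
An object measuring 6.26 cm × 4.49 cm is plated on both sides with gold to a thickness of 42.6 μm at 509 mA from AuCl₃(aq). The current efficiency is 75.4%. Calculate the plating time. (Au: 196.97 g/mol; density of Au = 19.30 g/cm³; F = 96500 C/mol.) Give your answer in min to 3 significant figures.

Plated area = 2 × 6.26 × 4.49 = 56.21 cm²
Volume = 56.21 × 42.6×10⁻⁴ cm = 0.2395 cm³
m(Au) = 0.2395 × 19.30 = 4.622 g
n(Au) = 4.622 / 196.97 = 0.02347 mol; n(e⁻) = 3 × 0.02347 = 0.07041 mol
Q = 0.07041 × 96500 / 0.754 = 9011 C
t = 9011 / 0.509 = 17700 s = 295 min

295 min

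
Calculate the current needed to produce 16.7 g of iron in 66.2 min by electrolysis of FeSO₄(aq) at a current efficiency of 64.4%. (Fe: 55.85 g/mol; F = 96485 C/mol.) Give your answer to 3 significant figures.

n(Fe) = 16.7 / 55.85 = 0.2990 mol
Fe²⁺ + 2e⁻ → Fe, so n(e⁻) = 2 × 0.2990 = 0.5980 mol
Q = 0.5980 × 96485 / 0.644 = 89590 C
I = Q / t = 89590 / 3972 s = 22.6 A

22.6 A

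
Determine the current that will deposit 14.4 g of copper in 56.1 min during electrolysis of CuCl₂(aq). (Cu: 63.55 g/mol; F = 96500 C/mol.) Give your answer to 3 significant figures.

n(Cu) = 14.4 / 63.55 = 0.2266 mol
Cu²⁺ + 2e⁻ → Cu, so n(e⁻) = 2 × 0.2266 = 0.4532 mol
Q = 0.4532 × 96500 = 43730 C
I = Q / t = 43730 / 3366 s = 13.0 A

13.0 A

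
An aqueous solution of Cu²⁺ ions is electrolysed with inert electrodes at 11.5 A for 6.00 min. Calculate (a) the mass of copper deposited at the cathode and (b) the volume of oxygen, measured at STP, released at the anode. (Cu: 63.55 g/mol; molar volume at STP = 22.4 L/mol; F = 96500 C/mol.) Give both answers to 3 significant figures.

Q = 11.5 × 360 = 4140 C; n(e⁻) = 4140 / 96500 = 0.04290 mol
Cathode: Cu²⁺ + 2e⁻ → Cu → n(Cu) = 0.04290/2 = 0.02145 mol → 1.36 g
Anode: 2H₂O → O₂ + 4H⁺ + 4e⁻ → n(O₂) = 0.04290/4 = 0.01073 mol → 0.240 L

1.36 g Cu; 0.240 L O₂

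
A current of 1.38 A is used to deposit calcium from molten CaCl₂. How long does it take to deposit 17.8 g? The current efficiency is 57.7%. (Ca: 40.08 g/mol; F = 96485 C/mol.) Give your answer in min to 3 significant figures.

1790 min

n(Ca) = 17.8 / 40.08 = 0.4441 mol
Ca²⁺ + 2e⁻ → Ca, so n(e⁻) = 2 × 0.4441 = 0.8882 mol
Q = 0.8882 × 96485 / 0.577 = 1.485×10^5 C
t = Q / I = 1.485×10^5 / 1.38 = 1.076×10^5 s = 1790 min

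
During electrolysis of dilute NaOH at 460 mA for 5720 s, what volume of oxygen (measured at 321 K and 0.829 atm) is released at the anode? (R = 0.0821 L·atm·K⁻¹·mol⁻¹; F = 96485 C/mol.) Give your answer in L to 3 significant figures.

0.217 L

Q = It = 0.460 × 5720 = 2631 C
n(e⁻) = 2631 / 96485 = 0.02727 mol
2H₂O → O₂ + 4H⁺ + 4e⁻, so n(O₂) = 0.02727 / 4 = 0.006818 mol
V = nRT/P = 0.006818 × 0.0821 × 321 / 0.829 = 0.2167 L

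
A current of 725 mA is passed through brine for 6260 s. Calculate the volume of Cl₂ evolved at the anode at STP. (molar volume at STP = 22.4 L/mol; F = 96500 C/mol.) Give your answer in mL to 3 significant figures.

Q = 0.725 A × 6260 s = 4539 C
Moles of electrons = 4539 / 96500 = 0.04704 mol
2Cl⁻ → Cl₂ + 2e⁻, so n(Cl₂) = 0.04704 / 2 = 0.02352 mol
V = 0.02352 × 22.4 = 0.5268 L
= 527 mL

527 mL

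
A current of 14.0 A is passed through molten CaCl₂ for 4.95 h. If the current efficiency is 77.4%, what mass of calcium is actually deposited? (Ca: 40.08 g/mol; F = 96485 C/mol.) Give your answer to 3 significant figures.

40.1 g

Q = 14.0 × 17820 = 2.495×10^5 C
n(e⁻) = 2.495×10^5 / 96485 = 2.586 mol
Ca²⁺ + 2e⁻ → Ca, so theoretical m(Ca) = 1.293 × 40.08 = 51.82 g
Actual mass = 77.4% × 51.82 = 40.1 g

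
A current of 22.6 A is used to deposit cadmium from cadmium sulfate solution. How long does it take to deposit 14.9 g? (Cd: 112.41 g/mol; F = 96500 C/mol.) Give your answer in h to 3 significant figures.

n(Cd) = 14.9 / 112.41 = 0.1326 mol
Cd²⁺ + 2e⁻ → Cd, so n(e⁻) = 2 × 0.1326 = 0.2652 mol
Q = 0.2652 × 96500 = 25590 C
t = Q / I = 25590 / 22.6 = 1132 s = 0.314 h

0.314 h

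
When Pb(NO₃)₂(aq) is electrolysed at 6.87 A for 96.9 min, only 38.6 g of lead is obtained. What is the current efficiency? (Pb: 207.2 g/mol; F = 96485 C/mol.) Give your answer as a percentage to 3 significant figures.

Q = 6.87 × 5814 = 39940 C
n(e⁻) = 39940 / 96485 = 0.4140 mol
Pb²⁺ + 2e⁻ → Pb, so theoretical n(Pb) = 0.2070 mol → 42.89 g
Efficiency = 38.6 / 42.89 = 0.9000 = 90.0%

90.0%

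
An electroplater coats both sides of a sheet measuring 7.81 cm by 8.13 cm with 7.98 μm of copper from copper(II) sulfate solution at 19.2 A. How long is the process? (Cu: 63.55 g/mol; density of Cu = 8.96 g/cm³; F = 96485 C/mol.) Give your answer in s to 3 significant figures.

144 s

Plated area = 2 × 7.81 × 8.13 = 127.0 cm²
Volume = 127.0 × 7.98×10⁻⁴ cm = 0.1013 cm³
m(Cu) = 0.1013 × 8.96 = 0.9076 g
n(Cu) = 0.9076 / 63.55 = 0.01428 mol; n(e⁻) = 2 × 0.01428 = 0.02856 mol
Q = 0.02856 × 96485 = 2756 C
t = 2756 / 19.2 = 143.5 s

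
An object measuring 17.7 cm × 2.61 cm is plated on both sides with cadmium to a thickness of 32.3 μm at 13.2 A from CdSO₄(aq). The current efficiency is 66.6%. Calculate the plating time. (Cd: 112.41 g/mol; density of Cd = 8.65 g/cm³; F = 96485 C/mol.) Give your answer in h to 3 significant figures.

Plated area = 2 × 17.7 × 2.61 = 92.39 cm²
Volume = 92.39 × 32.3×10⁻⁴ cm = 0.2984 cm³
m(Cd) = 0.2984 × 8.65 = 2.581 g
n(Cd) = 2.581 / 112.41 = 0.02296 mol; n(e⁻) = 2 × 0.02296 = 0.04592 mol
Q = 0.04592 × 96485 / 0.666 = 6653 C
t = 6653 / 13.2 = 504.0 s = 0.140 h

0.140 h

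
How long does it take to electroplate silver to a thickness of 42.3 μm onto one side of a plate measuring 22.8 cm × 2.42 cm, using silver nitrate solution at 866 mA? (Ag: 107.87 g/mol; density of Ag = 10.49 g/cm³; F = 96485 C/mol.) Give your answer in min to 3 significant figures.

Plated area = 22.8 × 2.42 = 55.18 cm²
Volume = 55.18 × 42.3×10⁻⁴ cm = 0.2334 cm³
m(Ag) = 0.2334 × 10.49 = 2.448 g
n(Ag) = 2.448 / 107.87 = 0.02269 mol; n(e⁻) = 0.02269 mol
Q = 0.02269 × 96485 = 2189 C
t = 2189 / 0.866 = 2528 s = 42.1 min

42.1 min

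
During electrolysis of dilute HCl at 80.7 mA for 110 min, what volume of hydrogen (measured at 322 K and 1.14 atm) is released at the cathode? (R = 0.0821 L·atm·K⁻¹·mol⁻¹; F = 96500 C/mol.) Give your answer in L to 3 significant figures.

0.0640 L

Charge passed = 0.0807 × 6600 = 532.6 C
Moles of electrons = 532.6 / 96500 = 0.005519 mol
2H⁺ + 2e⁻ → H₂, so n(H₂) = 0.005519 / 2 = 0.002760 mol
V = nRT/P = 0.002760 × 0.0821 × 322 / 1.14 = 0.06400 L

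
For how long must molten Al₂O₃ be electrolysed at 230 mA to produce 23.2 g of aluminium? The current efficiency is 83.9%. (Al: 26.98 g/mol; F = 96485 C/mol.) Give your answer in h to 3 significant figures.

358 h

n(Al) = 23.2 / 26.98 = 0.8599 mol
Al³⁺ + 3e⁻ → Al, so n(e⁻) = 3 × 0.8599 = 2.580 mol
Q = 2.580 × 96485 / 0.839 = 2.967×10^5 C
t = Q / I = 2.967×10^5 / 0.230 = 1.290×10^6 s = 358 h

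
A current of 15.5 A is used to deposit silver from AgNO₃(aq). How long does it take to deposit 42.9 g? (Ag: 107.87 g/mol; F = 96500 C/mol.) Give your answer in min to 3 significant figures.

n(Ag) = 42.9 / 107.87 = 0.3977 mol
Ag⁺ + e⁻ → Ag, so n(e⁻) = 0.3977 mol
Q = 0.3977 × 96500 = 38380 C
t = Q / I = 38380 / 15.5 = 2476 s = 41.3 min

41.3 min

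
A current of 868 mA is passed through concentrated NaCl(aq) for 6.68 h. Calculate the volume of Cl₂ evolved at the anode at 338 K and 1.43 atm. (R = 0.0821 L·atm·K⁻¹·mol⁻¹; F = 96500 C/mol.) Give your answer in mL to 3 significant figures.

Q = It = 0.868 × 24048 = 20870 C
Moles of electrons = 20870 / 96500 = 0.2163 mol
2Cl⁻ → Cl₂ + 2e⁻, so n(Cl₂) = 0.2163 / 2 = 0.1082 mol
V = nRT/P = 0.1082 × 0.0821 × 338 / 1.43 = 2.100 L
= 2100 mL

2100 mL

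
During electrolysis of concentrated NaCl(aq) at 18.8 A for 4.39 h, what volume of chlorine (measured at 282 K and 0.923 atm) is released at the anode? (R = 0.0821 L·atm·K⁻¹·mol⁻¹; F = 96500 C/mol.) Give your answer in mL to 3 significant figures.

38600 mL

Q = 18.8 A × 15804 s = 2.971×10^5 C
n(e⁻) = Q/F = 2.971×10^5/96500 = 3.079 mol
2Cl⁻ → Cl₂ + 2e⁻, so n(Cl₂) = 3.079 / 2 = 1.540 mol
V = nRT/P = 1.540 × 0.0821 × 282 / 0.923 = 38.63 L
= 38600 mL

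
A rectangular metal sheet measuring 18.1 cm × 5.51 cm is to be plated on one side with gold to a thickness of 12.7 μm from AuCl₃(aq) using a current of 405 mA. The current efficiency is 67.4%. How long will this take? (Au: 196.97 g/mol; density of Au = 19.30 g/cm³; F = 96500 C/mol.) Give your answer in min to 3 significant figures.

219 min

Plated area = 18.1 × 5.51 = 99.73 cm²
Volume = 99.73 × 12.7×10⁻⁴ cm = 0.1267 cm³
m(Au) = 0.1267 × 19.30 = 2.445 g
n(Au) = 2.445 / 196.97 = 0.01241 mol; n(e⁻) = 3 × 0.01241 = 0.03723 mol
Q = 0.03723 × 96500 / 0.674 = 5330 C
t = 5330 / 0.405 = 13160 s = 219 min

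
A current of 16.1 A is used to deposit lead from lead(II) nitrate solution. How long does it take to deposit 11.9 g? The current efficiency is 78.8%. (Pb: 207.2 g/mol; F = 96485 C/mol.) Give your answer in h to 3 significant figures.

0.243 h

n(Pb) = 11.9 / 207.2 = 0.05743 mol
Pb²⁺ + 2e⁻ → Pb, so n(e⁻) = 2 × 0.05743 = 0.1149 mol
Q = 0.1149 × 96485 / 0.788 = 14070 C
t = Q / I = 14070 / 16.1 = 873.9 s = 0.243 h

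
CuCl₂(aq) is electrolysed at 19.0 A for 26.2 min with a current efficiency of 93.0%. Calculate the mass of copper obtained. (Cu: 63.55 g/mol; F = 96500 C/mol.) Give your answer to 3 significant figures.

9.15 g

Q = 19.0 × 1572 = 29870 C
n(e⁻) = 29870 / 96500 = 0.3095 mol
Cu²⁺ + 2e⁻ → Cu, so theoretical m(Cu) = 0.1548 × 63.55 = 9.838 g
Actual mass = 93.0% × 9.838 = 9.15 g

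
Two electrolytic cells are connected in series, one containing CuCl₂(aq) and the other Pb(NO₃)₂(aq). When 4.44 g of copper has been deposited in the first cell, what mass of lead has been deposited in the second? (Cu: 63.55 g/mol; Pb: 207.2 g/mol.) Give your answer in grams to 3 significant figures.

14.5 g

n(Cu) = 4.44 / 63.55 = 0.06987 mol
Cu²⁺ + 2e⁻ → Cu, so n(e⁻) = 2 × 0.06987 = 0.1397 mol
The cells are in series, so the same charge (and hence the same n(e⁻) = 0.1397 mol) passes through both.
Pb²⁺ + 2e⁻ → Pb, so n(Pb) = 0.1397 / 2 = 0.06985 mol
m(Pb) = 0.06985 × 207.2 = 14.5 g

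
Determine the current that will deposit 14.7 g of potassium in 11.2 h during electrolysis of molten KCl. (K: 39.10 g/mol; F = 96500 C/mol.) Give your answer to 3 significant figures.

n(K) = 14.7 / 39.10 = 0.3760 mol
K⁺ + e⁻ → K, so n(e⁻) = 0.3760 mol
Q = 0.3760 × 96500 = 36280 C
I = Q / t = 36280 / 40320 s = 0.900 A

0.900 A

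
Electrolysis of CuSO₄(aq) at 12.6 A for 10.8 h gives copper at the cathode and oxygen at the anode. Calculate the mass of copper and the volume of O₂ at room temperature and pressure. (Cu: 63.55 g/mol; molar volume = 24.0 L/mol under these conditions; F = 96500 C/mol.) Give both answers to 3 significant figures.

Q = 12.6 × 38880 = 4.899×10^5 C; n(e⁻) = 4.899×10^5 / 96500 = 5.077 mol
Cathode: Cu²⁺ + 2e⁻ → Cu → n(Cu) = 5.077/2 = 2.539 mol → 161 g
Anode: 2H₂O → O₂ + 4H⁺ + 4e⁻ → n(O₂) = 5.077/4 = 1.269 mol → 30.5 L

161 g Cu; 30.5 L O₂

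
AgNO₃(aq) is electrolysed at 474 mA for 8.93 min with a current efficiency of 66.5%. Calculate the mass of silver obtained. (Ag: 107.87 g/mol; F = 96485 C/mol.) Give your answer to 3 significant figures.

0.189 g

Q = 0.474 × 535.8 = 254.0 C
n(e⁻) = 254.0 / 96485 = 0.002633 mol
Ag⁺ + e⁻ → Ag, so theoretical m(Ag) = 0.002633 × 107.87 = 0.2840 g
Actual mass = 66.5% × 0.2840 = 0.189 g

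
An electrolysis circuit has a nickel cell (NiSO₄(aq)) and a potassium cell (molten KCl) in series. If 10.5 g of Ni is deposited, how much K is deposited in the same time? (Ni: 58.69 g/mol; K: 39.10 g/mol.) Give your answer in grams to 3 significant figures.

n(Ni) = 10.5 / 58.69 = 0.1789 mol
Ni²⁺ + 2e⁻ → Ni, so n(e⁻) = 2 × 0.1789 = 0.3578 mol
The cells are in series, so the same charge (and hence the same n(e⁻) = 0.3578 mol) passes through both.
K⁺ + e⁻ → K, so n(K) = 0.3578 mol
m(K) = 0.3578 × 39.10 = 14.0 g

14.0 g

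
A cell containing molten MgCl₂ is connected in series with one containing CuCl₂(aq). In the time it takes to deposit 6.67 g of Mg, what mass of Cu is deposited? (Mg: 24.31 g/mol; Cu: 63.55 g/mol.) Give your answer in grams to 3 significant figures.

n(Mg) = 6.67 / 24.31 = 0.2744 mol
Mg²⁺ + 2e⁻ → Mg, so n(e⁻) = 2 × 0.2744 = 0.5488 mol
Same current for the same time ⇒ same n(e⁻) = 0.5488 mol in both cells.
Cu²⁺ + 2e⁻ → Cu, so n(Cu) = 0.5488 / 2 = 0.2744 mol
m(Cu) = 0.2744 × 63.55 = 17.4 g

17.4 g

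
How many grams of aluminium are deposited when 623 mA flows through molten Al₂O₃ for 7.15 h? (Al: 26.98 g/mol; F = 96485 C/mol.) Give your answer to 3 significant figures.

Charge passed = 0.623 × 25740 = 16040 C
n(e⁻) = Q/F = 16040/96485 = 0.1662 mol
Al³⁺ + 3e⁻ → Al, so n(Al) = 0.1662 / 3 = 0.05540 mol
m = 0.05540 × 26.98 = 1.49 g

1.49 g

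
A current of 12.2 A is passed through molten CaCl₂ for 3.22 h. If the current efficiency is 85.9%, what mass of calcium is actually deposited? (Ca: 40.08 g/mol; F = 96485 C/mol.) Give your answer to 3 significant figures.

Q = 12.2 × 11592 = 1.414×10^5 C
n(e⁻) = 1.414×10^5 / 96485 = 1.466 mol
Ca²⁺ + 2e⁻ → Ca, so theoretical m(Ca) = 0.7330 × 40.08 = 29.38 g
Actual mass = 85.9% × 29.38 = 25.2 g

25.2 g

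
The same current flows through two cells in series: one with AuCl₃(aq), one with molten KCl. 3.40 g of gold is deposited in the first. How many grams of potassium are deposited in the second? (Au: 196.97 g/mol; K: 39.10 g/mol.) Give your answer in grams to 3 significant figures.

n(Au) = 3.40 / 196.97 = 0.01726 mol
Au³⁺ + 3e⁻ → Au, so n(e⁻) = 3 × 0.01726 = 0.05178 mol
In series, the same 0.05178 mol of electrons flows through the second cell.
K⁺ + e⁻ → K, so n(K) = 0.05178 mol
m(K) = 0.05178 × 39.10 = 2.02 g

2.02 g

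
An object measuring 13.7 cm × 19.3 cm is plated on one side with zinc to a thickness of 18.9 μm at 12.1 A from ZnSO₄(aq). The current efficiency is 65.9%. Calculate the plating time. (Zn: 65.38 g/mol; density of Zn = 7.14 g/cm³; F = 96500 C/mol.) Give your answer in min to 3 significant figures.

22.0 min

Plated area = 13.7 × 19.3 = 264.4 cm²
Volume = 264.4 × 18.9×10⁻⁴ cm = 0.4997 cm³
m(Zn) = 0.4997 × 7.14 = 3.568 g
n(Zn) = 3.568 / 65.38 = 0.05457 mol; n(e⁻) = 2 × 0.05457 = 0.1091 mol
Q = 0.1091 × 96500 / 0.659 = 15980 C
t = 15980 / 12.1 = 1321 s = 22.0 min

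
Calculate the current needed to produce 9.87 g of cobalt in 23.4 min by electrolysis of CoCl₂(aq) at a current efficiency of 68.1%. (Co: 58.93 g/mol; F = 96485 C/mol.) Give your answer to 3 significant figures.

33.8 A

n(Co) = 9.87 / 58.93 = 0.1675 mol
Co²⁺ + 2e⁻ → Co, so n(e⁻) = 2 × 0.1675 = 0.3350 mol
Q = 0.3350 × 96485 / 0.681 = 47460 C
I = Q / t = 47460 / 1404 s = 33.8 A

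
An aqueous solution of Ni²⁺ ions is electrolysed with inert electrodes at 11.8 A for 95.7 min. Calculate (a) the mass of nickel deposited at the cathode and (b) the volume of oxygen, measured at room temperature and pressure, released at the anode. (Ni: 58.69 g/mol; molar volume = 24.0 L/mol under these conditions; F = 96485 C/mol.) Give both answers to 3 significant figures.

20.6 g Ni; 4.21 L O₂

Q = 11.8 × 5742 = 67760 C; n(e⁻) = 67760 / 96485 = 0.7023 mol
Cathode: Ni²⁺ + 2e⁻ → Ni → n(Ni) = 0.7023/2 = 0.3512 mol → 20.6 g
Anode: 2H₂O → O₂ + 4H⁺ + 4e⁻ → n(O₂) = 0.7023/4 = 0.1756 mol → 4.21 L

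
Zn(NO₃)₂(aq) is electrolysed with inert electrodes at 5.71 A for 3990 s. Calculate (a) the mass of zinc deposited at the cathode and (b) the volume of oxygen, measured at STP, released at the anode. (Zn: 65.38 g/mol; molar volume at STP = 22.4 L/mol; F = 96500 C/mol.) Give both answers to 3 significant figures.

7.72 g Zn; 1.32 L O₂

Q = 5.71 × 3990 = 22780 C; n(e⁻) = 22780 / 96500 = 0.2361 mol
Cathode: Zn²⁺ + 2e⁻ → Zn → n(Zn) = 0.2361/2 = 0.1181 mol → 7.72 g
Anode: 2H₂O → O₂ + 4H⁺ + 4e⁻ → n(O₂) = 0.2361/4 = 0.05903 mol → 1.32 L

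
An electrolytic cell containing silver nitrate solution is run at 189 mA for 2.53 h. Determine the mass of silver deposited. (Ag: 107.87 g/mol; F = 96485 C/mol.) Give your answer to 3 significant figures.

1.92 g

Q = 0.189 A × 9108 s = 1721 C
n(e⁻) = 1721 / 96485 = 0.01784 mol
Ag⁺ + e⁻ → Ag, so n(Ag) = 0.01784 mol
m = 0.01784 × 107.87 = 1.92 g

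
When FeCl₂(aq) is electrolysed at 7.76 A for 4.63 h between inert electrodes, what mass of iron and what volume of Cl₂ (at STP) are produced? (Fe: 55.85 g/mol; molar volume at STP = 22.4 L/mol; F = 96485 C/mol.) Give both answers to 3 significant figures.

37.4 g Fe; 15.0 L Cl₂

Q = 7.76 × 16668 = 1.293×10^5 C; n(e⁻) = 1.293×10^5 / 96485 = 1.340 mol
Cathode: Fe²⁺ + 2e⁻ → Fe → n(Fe) = 1.340/2 = 0.6700 mol → 37.4 g
Anode: 2Cl⁻ → Cl₂ + 2e⁻ → n(Cl₂) = 1.340/2 = 0.6700 mol → 15.0 L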